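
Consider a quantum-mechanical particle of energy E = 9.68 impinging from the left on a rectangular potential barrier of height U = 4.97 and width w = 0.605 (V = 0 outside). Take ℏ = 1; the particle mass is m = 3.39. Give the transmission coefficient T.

T = 0.990

E > U: inside the barrier k₂ = √(2m(E − U))/ℏ = 5.651, k₂w = 3.419.
T = [1 + U² sin²(k₂w) / (4E(E − U))]⁻¹ = 1/1.010 = 0.990.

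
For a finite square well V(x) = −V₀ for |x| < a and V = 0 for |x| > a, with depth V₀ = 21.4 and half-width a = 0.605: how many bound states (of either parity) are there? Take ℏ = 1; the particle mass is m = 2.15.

Define the well-strength parameter z₀ = (a/ℏ)√(2mV₀) = 0.605 × √(2·2.15·21.4) = 5.804.
A new bound state (alternating even/odd) appears each time z₀ passes a multiple of π/2, so N = ⌊2z₀/π⌋ + 1 = ⌊3.695⌋ + 1 = 4.

N = 4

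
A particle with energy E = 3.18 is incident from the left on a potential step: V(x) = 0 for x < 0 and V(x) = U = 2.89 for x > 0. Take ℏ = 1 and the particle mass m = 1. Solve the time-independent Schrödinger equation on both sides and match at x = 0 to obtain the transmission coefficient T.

The wavenumbers are k₁ = √(2mE)/ℏ = 2.522 on the left and k₂ = √(2m(E − U))/ℏ = 0.7616 on the right.
Matching ψ and ψ′ at x = 0 gives r = (k₁ − k₂)/(k₁ + k₂), so R = r² = 0.2874 and T = 1 − R = 0.7126.

T = 0.713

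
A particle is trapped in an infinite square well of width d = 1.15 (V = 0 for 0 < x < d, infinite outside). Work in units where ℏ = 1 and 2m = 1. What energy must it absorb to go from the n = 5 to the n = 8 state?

ΔE = 291

E_n = n²π²ℏ²/(2md²), so ΔE = (8² − 5²) π²ℏ²/(2md²).
ΔE = 39 × π² / (2 × 0.5 × 1.15²) = 291.1.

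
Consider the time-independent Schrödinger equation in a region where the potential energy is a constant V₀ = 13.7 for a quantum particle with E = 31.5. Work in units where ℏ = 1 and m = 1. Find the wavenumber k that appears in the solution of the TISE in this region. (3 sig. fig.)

With E > V₀ the solution is oscillatory, ψ ∝ e^{±ikx} with k = √(2m(E − V₀))/ℏ.
k = √(2 × 1 × 17.8) = 5.967.

k = 5.97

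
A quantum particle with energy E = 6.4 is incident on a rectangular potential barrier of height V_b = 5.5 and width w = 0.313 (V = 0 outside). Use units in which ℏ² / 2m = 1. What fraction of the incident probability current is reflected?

R = 0.101

E > V_b: inside the barrier k₂ = √(2m(E − V_b))/ℏ = 0.9487, k₂w = 0.2969.
Matching at both interfaces gives T⁻¹ = 1 + V_b² sin²(k₂w) / [4E(E − V_b)] = 1.112, hence T = 0.899.
R = 1 − T = 0.101.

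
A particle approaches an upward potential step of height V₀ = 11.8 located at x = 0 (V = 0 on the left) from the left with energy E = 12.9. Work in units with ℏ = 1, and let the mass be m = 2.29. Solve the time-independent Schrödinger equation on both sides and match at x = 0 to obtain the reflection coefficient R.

R = 0.300

On each side the TISE gives plane waves with k = √(2m(E − V))/ℏ: k₁ = √(2·2.29·12.9) = 7.686, k₂ = √(2·2.29·1.1) = 2.245.
Matching ψ and ψ′ at x = 0 gives r = (k₁ − k₂)/(k₁ + k₂), so R = r² = 0.3003 and T = 1 − R = 0.6997.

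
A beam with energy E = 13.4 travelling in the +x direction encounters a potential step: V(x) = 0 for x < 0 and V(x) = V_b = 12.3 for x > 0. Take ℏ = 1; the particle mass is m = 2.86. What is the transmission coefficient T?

T = 0.692

On each side the TISE gives plane waves with k = √(2m(E − V))/ℏ: k₁ = √(2·2.86·13.4) = 8.755, k₂ = √(2·2.86·1.1) = 2.508.
Continuity of ψ and ψ′ at the step yields the reflection amplitude r = (k₁ − k₂)/(k₁ + k₂) = 0.5546; thus R = |r|² = 0.3076, T = 0.6924.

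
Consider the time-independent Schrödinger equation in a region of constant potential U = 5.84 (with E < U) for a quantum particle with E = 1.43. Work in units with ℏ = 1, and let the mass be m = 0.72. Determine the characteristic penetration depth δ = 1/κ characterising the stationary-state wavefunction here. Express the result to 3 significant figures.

Since E < U the TISE in this region is ψ'' = κ²ψ with κ = √(2m(U − E))/ℏ.
κ = √(2 × 0.72 × 4.41) = 2.520. The penetration depth is δ = 1/κ = 0.397.

δ = 0.397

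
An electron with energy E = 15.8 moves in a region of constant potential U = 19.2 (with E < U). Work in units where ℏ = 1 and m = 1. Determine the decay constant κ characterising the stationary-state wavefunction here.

Since E < U the TISE in this region is ψ'' = κ²ψ with κ = √(2m(U − E))/ℏ.
κ = √(2 × 1 × 3.4) = 2.608.

κ = 2.61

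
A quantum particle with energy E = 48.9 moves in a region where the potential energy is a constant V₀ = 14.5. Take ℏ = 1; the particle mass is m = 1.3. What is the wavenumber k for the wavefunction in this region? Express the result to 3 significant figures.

With E > V₀ the solution is oscillatory, ψ ∝ e^{±ikx} with k = √(2m(E − V₀))/ℏ.
k = √(2 × 1.3 × 34.4) = 9.457.

k = 9.46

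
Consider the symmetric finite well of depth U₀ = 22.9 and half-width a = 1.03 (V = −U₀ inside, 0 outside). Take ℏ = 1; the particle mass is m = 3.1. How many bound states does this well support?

N = 8

The dimensionless depth is z₀ = a√(2mU₀)/ℏ = 1.03 × √(142.0) = 12.27.
A new bound state (alternating even/odd) appears each time z₀ passes a multiple of π/2, so N = ⌊2z₀/π⌋ + 1 = ⌊7.813⌋ + 1 = 8.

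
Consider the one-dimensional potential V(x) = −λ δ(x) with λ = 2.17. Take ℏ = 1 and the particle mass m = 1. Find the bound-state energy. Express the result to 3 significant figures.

E = -2.35

The bound state is ψ(x) = √κ e^{−κ|x|}. The derivative jump ψ'(0⁺) − ψ'(0⁻) = −(2mλ/ℏ²)ψ(0) fixes κ = mλ/ℏ² = 2.170.
Then E = −ℏ²κ²/(2m) = −mλ²/(2ℏ²) = -2.354.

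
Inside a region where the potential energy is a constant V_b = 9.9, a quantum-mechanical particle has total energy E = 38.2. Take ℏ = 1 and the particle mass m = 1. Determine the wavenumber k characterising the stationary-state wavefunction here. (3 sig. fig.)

With E > V_b the solution is oscillatory, ψ ∝ e^{±ikx} with k = √(2m(E − V_b))/ℏ.
k = √(2 × 1 × 28.3) = 7.523.

k = 7.52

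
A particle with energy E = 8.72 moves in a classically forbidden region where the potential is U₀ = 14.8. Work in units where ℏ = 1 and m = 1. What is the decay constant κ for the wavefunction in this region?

Since E < U₀ the TISE in this region is ψ'' = κ²ψ with κ = √(2m(U₀ − E))/ℏ.
κ = √(2 × 1 × 6.08) = 3.487.

κ = 3.49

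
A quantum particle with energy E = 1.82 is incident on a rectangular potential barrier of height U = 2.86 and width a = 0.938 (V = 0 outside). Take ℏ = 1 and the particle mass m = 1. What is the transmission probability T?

E < U: inside the barrier ψ ∝ e^{±κx} with κ = √(2m(U − E))/ℏ = 1.442.
κa = 1.353, sinh(κa) = 1.805.
The exact tunnelling result is T⁻¹ = 1 + U² sinh²(κa) / [4E(U − E)] = 4.519, so T = 0.221.

T = 0.221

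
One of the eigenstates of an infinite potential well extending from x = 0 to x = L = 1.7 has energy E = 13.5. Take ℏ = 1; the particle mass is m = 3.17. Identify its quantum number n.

n = 5

For an infinite well E_n = n²π²ℏ²/(2mL²), so n = (L/πℏ)√(2mE).
n = (1.7/π) × √(2 × 3.17 × 13.5) = 5.006 → n = 5.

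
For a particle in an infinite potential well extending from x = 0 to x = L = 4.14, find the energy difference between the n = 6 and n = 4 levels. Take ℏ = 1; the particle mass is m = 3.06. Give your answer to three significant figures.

ΔE = 1.88

E_n = n²π²ℏ²/(2mL²), so ΔE = (6² − 4²) π²ℏ²/(2mL²).
ΔE = 20 × π² / (2 × 3.06 × 4.14²) = 1.882.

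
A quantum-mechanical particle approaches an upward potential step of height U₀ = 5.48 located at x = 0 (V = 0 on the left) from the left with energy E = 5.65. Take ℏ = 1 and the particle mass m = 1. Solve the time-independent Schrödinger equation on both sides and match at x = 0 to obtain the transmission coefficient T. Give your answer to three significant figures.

T = 0.504

On each side the TISE gives plane waves with k = √(2m(E − V))/ℏ: k₁ = √(2·1·5.65) = 3.362, k₂ = √(2·1·0.17) = 0.5831.
Matching ψ and ψ′ at x = 0 gives r = (k₁ − k₂)/(k₁ + k₂), so R = r² = 0.4961 and T = 1 − R = 0.5039.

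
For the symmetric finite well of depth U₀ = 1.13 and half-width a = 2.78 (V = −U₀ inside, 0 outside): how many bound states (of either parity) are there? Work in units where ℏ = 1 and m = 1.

Define the well-strength parameter z₀ = (a/ℏ)√(2mU₀) = 2.78 × √(2·1·1.13) = 4.179.
The even/odd transcendental equations gain one root per π/2 in z₀, giving N = 1 + ⌊2z₀/π⌋ = 1 + ⌊2.661⌋ = 3.

N = 3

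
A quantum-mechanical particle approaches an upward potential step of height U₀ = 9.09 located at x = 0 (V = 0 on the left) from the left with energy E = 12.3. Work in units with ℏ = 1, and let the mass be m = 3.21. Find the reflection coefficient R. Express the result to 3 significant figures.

The wavenumbers are k₁ = √(2mE)/ℏ = 8.886 on the left and k₂ = √(2m(E − U₀))/ℏ = 4.540 on the right.
Continuity of ψ and ψ′ at the step yields the reflection amplitude r = (k₁ − k₂)/(k₁ + k₂) = 0.3238; thus R = |r|² = 0.1048, T = 0.8952.

R = 0.105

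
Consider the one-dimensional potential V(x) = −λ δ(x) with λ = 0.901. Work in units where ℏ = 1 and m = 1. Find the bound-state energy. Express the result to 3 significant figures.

The bound state is ψ(x) = √κ e^{−κ|x|}. The derivative jump ψ'(0⁺) − ψ'(0⁻) = −(2mλ/ℏ²)ψ(0) fixes κ = mλ/ℏ² = 0.9010.
Then E = −ℏ²κ²/(2m) = −mλ²/(2ℏ²) = -0.4059.

E = -0.406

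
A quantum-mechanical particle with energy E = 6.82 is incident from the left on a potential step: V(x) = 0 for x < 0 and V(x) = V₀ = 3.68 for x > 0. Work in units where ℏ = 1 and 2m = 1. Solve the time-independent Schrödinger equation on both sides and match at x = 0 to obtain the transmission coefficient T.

The wavenumbers are k₁ = √(2mE)/ℏ = 2.612 on the left and k₂ = √(2m(E − V₀))/ℏ = 1.772 on the right.
Matching ψ and ψ′ at x = 0 gives r = (k₁ − k₂)/(k₁ + k₂), so R = r² = 0.03668 and T = 1 − R = 0.9633.

T = 0.963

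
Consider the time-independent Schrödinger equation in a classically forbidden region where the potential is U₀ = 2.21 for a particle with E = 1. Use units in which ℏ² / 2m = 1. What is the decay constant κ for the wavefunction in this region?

Since E < U₀ the TISE in this region is ψ'' = κ²ψ with κ = √(2m(U₀ − E))/ℏ.
κ = √(2 × 0.5 × 1.21) = 1.100.

κ = 1.10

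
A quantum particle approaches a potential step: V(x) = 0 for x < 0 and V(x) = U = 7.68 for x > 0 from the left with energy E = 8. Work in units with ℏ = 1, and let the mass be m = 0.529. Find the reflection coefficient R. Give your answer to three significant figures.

R = 0.444

On each side the TISE gives plane waves with k = √(2m(E − V))/ℏ: k₁ = √(2·0.529·8) = 2.909, k₂ = √(2·0.529·0.32) = 0.5819.
Continuity of ψ and ψ′ at the step yields the reflection amplitude r = (k₁ − k₂)/(k₁ + k₂) = 0.6667; thus R = |r|² = 0.4444, T = 0.5556.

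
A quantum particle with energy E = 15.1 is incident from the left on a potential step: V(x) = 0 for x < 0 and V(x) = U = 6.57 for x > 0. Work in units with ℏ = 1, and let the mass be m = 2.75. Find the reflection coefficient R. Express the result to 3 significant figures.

The wavenumbers are k₁ = √(2mE)/ℏ = 9.113 on the left and k₂ = √(2m(E − U))/ℏ = 6.849 on the right.
Continuity of ψ and ψ′ at the step yields the reflection amplitude r = (k₁ − k₂)/(k₁ + k₂) = 0.1418; thus R = |r|² = 0.02011, T = 0.9799.

R = 0.0201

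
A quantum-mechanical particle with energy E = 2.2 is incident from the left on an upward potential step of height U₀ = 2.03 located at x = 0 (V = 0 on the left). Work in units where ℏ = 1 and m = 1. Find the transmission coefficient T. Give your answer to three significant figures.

T = 0.681

On each side the TISE gives plane waves with k = √(2m(E − V))/ℏ: k₁ = √(2·1·2.2) = 2.098, k₂ = √(2·1·0.17) = 0.5831.
Matching ψ and ψ′ at x = 0 gives r = (k₁ − k₂)/(k₁ + k₂), so R = r² = 0.3192 and T = 1 − R = 0.6808.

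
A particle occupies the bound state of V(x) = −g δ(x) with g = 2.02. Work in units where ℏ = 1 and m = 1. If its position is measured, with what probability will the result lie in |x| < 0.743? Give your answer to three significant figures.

P = 0.950

The normalised bound state is ψ = √κ e^{−κ|x|} with κ = mg/ℏ² = 2.020.
P(|x| < d) = ∫_{−d}^{d} κ e^{−2κ|x|} dx = 1 − e^{−2κd} = 1 − e^{−3.002} = 0.9503.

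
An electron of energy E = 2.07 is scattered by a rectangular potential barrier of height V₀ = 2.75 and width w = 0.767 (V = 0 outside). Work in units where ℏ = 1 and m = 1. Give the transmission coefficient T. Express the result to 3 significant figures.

T = 0.418

Since E < V₀ the interior solution is evanescent with decay constant κ = √(2m(V₀ − E))/ℏ = 1.166.
κw = 0.8945, sinh(κw) = 1.019.
The exact tunnelling result is T⁻¹ = 1 + V₀² sinh²(κw) / [4E(V₀ − E)] = 2.394, so T = 0.418.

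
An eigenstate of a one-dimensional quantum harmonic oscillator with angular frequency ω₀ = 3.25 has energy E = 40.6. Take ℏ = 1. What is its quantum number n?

n = 12

Invert E_n = (n + ½)ℏω₀: n = E/ℏω₀ − ½ = 11.992, so n = 12.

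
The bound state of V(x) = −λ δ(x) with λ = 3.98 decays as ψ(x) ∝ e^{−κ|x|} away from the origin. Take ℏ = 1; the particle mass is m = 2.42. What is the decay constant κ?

κ = 9.63

Integrating the TISE across x = 0 gives the cusp condition ψ'(0⁺) − ψ'(0⁻) = −(2mλ/ℏ²)ψ(0).
With ψ ∝ e^{−κ|x|} this yields −2κ = −2mλ/ℏ², so κ = mλ/ℏ² = 9.632.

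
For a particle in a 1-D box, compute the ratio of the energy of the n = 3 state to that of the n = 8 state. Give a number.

Since E_n ∝ n², the ratio is (3/8)² = 0.140625.

0.140625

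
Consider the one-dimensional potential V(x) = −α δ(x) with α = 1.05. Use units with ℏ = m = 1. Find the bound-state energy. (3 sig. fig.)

The bound state is ψ(x) = √κ e^{−κ|x|}. The derivative jump ψ'(0⁺) − ψ'(0⁻) = −(2mα/ℏ²)ψ(0) fixes κ = mα/ℏ² = 1.050.
Then E = −ℏ²κ²/(2m) = −mα²/(2ℏ²) = -0.5513.

E = -0.551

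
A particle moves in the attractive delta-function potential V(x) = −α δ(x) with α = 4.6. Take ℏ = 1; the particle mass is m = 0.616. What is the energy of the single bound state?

For x ≠ 0 the bound state is ψ ∝ e^{−κ|x|}; integrating the TISE across the delta gives the cusp condition 2κ = 2mα/ℏ², so κ = 2.834.
Then E = −ℏ²κ²/(2m) = −mα²/(2ℏ²) = -6.517.

E = -6.52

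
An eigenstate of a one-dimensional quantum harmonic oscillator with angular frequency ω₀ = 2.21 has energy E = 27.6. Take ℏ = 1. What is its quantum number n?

Invert E_n = (n + ½)ℏω₀: n = E/ℏω₀ − ½ = 11.989, so n = 12.

n = 12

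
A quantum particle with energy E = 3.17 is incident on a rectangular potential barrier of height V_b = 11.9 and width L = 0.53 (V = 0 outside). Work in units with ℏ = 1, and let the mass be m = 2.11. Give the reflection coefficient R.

Since E < V_b the interior solution is evanescent with decay constant κ = √(2m(V_b − E))/ℏ = 6.070.
κL = 3.217, sinh(κL) = 12.46.
The exact tunnelling result is T⁻¹ = 1 + V_b² sinh²(κL) / [4E(V_b − E)] = 199.5, so T = 0.00501.
R = 1 − T = 0.995.

R = 0.995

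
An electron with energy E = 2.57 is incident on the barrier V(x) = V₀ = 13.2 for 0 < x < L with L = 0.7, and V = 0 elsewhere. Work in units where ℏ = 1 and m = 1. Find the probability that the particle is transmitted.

T = 0.00394

E < V₀: inside the barrier ψ ∝ e^{±κx} with κ = √(2m(V₀ − E))/ℏ = 4.611.
κL = 3.228, sinh(κL) = 12.59.
The exact tunnelling result is T⁻¹ = 1 + V₀² sinh²(κL) / [4E(V₀ − E)] = 253.7, so T = 0.00394.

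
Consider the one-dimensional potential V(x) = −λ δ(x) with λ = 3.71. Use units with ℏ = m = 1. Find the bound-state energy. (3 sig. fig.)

E = -6.88

The bound state is ψ(x) = √κ e^{−κ|x|}. The derivative jump ψ'(0⁺) − ψ'(0⁻) = −(2mλ/ℏ²)ψ(0) fixes κ = mλ/ℏ² = 3.710.
Then E = −ℏ²κ²/(2m) = −mλ²/(2ℏ²) = -6.882.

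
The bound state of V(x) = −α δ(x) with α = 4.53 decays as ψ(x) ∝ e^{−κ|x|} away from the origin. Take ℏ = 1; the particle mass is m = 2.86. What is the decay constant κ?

Integrating the TISE across x = 0 gives the cusp condition ψ'(0⁺) − ψ'(0⁻) = −(2mα/ℏ²)ψ(0).
With ψ ∝ e^{−κ|x|} this yields −2κ = −2mα/ℏ², so κ = mα/ℏ² = 12.96.

κ = 13.0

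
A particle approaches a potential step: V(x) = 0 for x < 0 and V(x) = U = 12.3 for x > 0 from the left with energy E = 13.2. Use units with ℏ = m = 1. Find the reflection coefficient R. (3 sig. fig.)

On each side the TISE gives plane waves with k = √(2m(E − V))/ℏ: k₁ = √(2·1·13.2) = 5.138, k₂ = √(2·1·0.9) = 1.342.
Continuity of ψ and ψ′ at the step yields the reflection amplitude r = (k₁ − k₂)/(k₁ + k₂) = 0.5859; thus R = |r|² = 0.3433, T = 0.6567.

R = 0.343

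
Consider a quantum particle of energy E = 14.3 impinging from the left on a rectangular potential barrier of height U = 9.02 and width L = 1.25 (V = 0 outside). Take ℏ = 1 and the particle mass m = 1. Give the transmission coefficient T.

T = 0.854

Above the barrier the interior wavenumber is k₂ = √(2m(E − U))/ℏ = 3.250, giving phase k₂L = 4.062.
T = [1 + U² sin²(k₂L) / (4E(E − U))]⁻¹ = 1/1.171 = 0.854.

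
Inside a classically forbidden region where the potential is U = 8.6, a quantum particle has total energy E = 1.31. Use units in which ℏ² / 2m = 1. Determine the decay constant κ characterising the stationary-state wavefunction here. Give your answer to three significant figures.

Since E < U the TISE in this region is ψ'' = κ²ψ with κ = √(2m(U − E))/ℏ.
κ = √(2 × 0.5 × 7.29) = 2.700.

κ = 2.70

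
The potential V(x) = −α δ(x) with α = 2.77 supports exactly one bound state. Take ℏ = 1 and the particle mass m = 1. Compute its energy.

E = -3.84

The bound state is ψ(x) = √κ e^{−κ|x|}. The derivative jump ψ'(0⁺) − ψ'(0⁻) = −(2mα/ℏ²)ψ(0) fixes κ = mα/ℏ² = 2.770.
Then E = −ℏ²κ²/(2m) = −mα²/(2ℏ²) = -3.836.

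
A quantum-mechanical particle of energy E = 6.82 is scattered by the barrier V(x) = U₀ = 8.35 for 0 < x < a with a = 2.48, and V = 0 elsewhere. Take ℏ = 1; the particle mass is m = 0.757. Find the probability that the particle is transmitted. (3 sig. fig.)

T = 0.00126

Since E < U₀ the interior solution is evanescent with decay constant κ = √(2m(U₀ − E))/ℏ = 1.522.
κa = 3.775, sinh(κa) = 21.78.
Matching ψ, ψ′ at both faces gives T = [1 + U₀² sinh²(κa) / (4E(U₀ − E))]⁻¹ = 1/793.2 = 0.00126.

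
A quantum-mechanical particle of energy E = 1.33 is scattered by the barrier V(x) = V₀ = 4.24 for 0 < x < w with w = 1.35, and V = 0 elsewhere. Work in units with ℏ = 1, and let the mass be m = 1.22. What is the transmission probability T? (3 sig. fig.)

E < V₀: inside the barrier ψ ∝ e^{±κx} with κ = √(2m(V₀ − E))/ℏ = 2.665.
κw = 3.597, sinh(κw) = 18.24.
The exact tunnelling result is T⁻¹ = 1 + V₀² sinh²(κw) / [4E(V₀ − E)] = 387.2, so T = 0.00258.

T = 0.00258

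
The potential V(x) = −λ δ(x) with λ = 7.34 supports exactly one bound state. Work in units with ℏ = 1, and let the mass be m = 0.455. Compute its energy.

E = -12.3

The bound state is ψ(x) = √κ e^{−κ|x|}. The derivative jump ψ'(0⁺) − ψ'(0⁻) = −(2mλ/ℏ²)ψ(0) fixes κ = mλ/ℏ² = 3.340.
Then E = −ℏ²κ²/(2m) = −mλ²/(2ℏ²) = -12.26.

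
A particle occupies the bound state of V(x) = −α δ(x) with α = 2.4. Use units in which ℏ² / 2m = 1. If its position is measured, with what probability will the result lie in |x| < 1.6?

The normalised bound state is ψ = √κ e^{−κ|x|} with κ = mα/ℏ² = 1.200.
P(|x| < d) = ∫_{−d}^{d} κ e^{−2κ|x|} dx = 1 − e^{−2κd} = 1 − e^{−3.840} = 0.9785.

P = 0.979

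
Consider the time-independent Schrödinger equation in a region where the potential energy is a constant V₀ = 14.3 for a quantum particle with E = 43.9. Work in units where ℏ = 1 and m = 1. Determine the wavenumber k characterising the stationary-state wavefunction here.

With E > V₀ the solution is oscillatory, ψ ∝ e^{±ikx} with k = √(2m(E − V₀))/ℏ.
k = √(2 × 1 × 29.6) = 7.694.

k = 7.69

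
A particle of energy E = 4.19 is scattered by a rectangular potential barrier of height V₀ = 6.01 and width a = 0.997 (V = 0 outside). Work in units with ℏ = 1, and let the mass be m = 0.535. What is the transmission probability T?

T = 0.192

E < V₀: inside the barrier ψ ∝ e^{±κx} with κ = √(2m(V₀ − E))/ℏ = 1.395.
κa = 1.391, sinh(κa) = 1.886.
The exact tunnelling result is T⁻¹ = 1 + V₀² sinh²(κa) / [4E(V₀ − E)] = 5.211, so T = 0.192.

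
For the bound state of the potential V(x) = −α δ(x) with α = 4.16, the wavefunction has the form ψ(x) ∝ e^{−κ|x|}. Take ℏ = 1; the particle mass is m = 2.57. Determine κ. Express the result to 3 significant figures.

κ = 10.7

Integrating the TISE across x = 0 gives the cusp condition ψ'(0⁺) − ψ'(0⁻) = −(2mα/ℏ²)ψ(0).
With ψ ∝ e^{−κ|x|} this yields −2κ = −2mα/ℏ², so κ = mα/ℏ² = 10.69.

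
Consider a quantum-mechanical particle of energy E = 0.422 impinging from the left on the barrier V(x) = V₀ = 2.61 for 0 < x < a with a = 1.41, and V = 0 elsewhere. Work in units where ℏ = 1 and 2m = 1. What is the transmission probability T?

T = 0.0334

Since E < V₀ the interior solution is evanescent with decay constant κ = √(2m(V₀ − E))/ℏ = 1.479.
κa = 2.086, sinh(κa) = 3.963.
Matching ψ, ψ′ at both faces gives T = [1 + V₀² sinh²(κa) / (4E(V₀ − E))]⁻¹ = 1/29.96 = 0.0334.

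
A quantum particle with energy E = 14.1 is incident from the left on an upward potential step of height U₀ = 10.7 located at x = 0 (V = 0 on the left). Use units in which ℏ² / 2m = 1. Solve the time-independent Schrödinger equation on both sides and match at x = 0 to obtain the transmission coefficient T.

T = 0.883

On each side the TISE gives plane waves with k = √(2m(E − V))/ℏ: k₁ = √(2·½·14.1) = 3.755, k₂ = √(2·½·3.4) = 1.844.
Continuity of ψ and ψ′ at the step yields the reflection amplitude r = (k₁ − k₂)/(k₁ + k₂) = 0.3413; thus R = |r|² = 0.1165, T = 0.8835.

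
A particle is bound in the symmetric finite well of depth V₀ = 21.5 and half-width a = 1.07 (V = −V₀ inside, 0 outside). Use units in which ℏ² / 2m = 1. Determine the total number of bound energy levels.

The dimensionless depth is z₀ = a√(2mV₀)/ℏ = 1.07 × √(21.50) = 4.961.
The even/odd transcendental equations gain one root per π/2 in z₀, giving N = 1 + ⌊2z₀/π⌋ = 1 + ⌊3.159⌋ = 4.

N = 4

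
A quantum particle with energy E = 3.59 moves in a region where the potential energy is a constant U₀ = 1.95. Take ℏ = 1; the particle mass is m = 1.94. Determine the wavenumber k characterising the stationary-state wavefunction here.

With E > U₀ the solution is oscillatory, ψ ∝ e^{±ikx} with k = √(2m(E − U₀))/ℏ.
k = √(2 × 1.94 × 1.64) = 2.523.

k = 2.52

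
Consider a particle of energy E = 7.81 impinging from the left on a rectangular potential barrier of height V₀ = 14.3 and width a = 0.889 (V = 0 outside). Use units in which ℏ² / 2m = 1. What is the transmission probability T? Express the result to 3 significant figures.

T = 0.0419

E < V₀: inside the barrier ψ ∝ e^{±κx} with κ = √(2m(V₀ − E))/ℏ = 2.548.
κa = 2.265, sinh(κa) = 4.763.
The exact tunnelling result is T⁻¹ = 1 + V₀² sinh²(κa) / [4E(V₀ − E)] = 23.88, so T = 0.0419.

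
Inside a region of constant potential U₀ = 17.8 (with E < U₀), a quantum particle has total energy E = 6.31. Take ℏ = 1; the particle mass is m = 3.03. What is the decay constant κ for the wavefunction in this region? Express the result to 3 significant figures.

Since E < U₀ the TISE in this region is ψ'' = κ²ψ with κ = √(2m(U₀ − E))/ℏ.
κ = √(2 × 3.03 × 11.49) = 8.344.

κ = 8.34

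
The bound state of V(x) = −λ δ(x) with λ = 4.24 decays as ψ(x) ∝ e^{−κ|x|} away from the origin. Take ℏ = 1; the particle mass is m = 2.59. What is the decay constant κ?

Integrate −(ℏ²/2m)ψ'' − λδ(x)ψ = Eψ from −ε to +ε: the ψ'' term gives ψ'(0⁺) − ψ'(0⁻) and the δ term gives −(2mλ/ℏ²)ψ(0).
With ψ ∝ e^{−κ|x|} this yields −2κ = −2mλ/ℏ², so κ = mλ/ℏ² = 10.98.

κ = 11.0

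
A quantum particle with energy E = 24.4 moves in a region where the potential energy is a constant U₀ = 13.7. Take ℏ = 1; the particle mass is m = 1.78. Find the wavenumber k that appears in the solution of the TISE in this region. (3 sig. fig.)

With E > U₀ the solution is oscillatory, ψ ∝ e^{±ikx} with k = √(2m(E − U₀))/ℏ.
k = √(2 × 1.78 × 10.7) = 6.172.

k = 6.17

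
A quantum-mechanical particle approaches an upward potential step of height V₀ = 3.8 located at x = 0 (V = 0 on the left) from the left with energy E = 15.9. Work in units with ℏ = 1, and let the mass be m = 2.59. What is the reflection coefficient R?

R = 0.00465

The wavenumbers are k₁ = √(2mE)/ℏ = 9.075 on the left and k₂ = √(2m(E − V₀))/ℏ = 7.917 on the right.
Continuity of ψ and ψ′ at the step yields the reflection amplitude r = (k₁ − k₂)/(k₁ + k₂) = 0.06817; thus R = |r|² = 0.004647, T = 0.9954.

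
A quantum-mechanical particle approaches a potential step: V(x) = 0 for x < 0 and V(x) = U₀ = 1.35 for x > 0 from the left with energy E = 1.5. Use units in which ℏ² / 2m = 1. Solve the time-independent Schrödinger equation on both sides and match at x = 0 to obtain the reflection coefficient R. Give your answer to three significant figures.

R = 0.270

The wavenumbers are k₁ = √(2mE)/ℏ = 1.225 on the left and k₂ = √(2m(E − U₀))/ℏ = 0.3873 on the right.
Continuity of ψ and ψ′ at the step yields the reflection amplitude r = (k₁ − k₂)/(k₁ + k₂) = 0.5195; thus R = |r|² = 0.2699, T = 0.7301.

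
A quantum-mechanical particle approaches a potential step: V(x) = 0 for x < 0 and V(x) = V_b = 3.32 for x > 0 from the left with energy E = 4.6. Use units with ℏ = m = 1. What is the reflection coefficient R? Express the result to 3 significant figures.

R = 0.0957

The wavenumbers are k₁ = √(2mE)/ℏ = 3.033 on the left and k₂ = √(2m(E − V_b))/ℏ = 1.600 on the right.
Matching ψ and ψ′ at x = 0 gives r = (k₁ − k₂)/(k₁ + k₂), so R = r² = 0.09568 and T = 1 − R = 0.9043.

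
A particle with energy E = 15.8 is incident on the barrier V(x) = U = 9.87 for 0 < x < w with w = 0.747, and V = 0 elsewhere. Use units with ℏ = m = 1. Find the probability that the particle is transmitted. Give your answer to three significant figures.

Above the barrier the interior wavenumber is k₂ = √(2m(E − U))/ℏ = 3.444, giving phase k₂w = 2.573.
Matching at both interfaces gives T⁻¹ = 1 + U² sin²(k₂w) / [4E(E − U)] = 1.075, hence T = 0.930.

T = 0.930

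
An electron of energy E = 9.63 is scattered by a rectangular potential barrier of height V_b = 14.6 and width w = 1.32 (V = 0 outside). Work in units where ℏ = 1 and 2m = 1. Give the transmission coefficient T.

E < V_b: inside the barrier ψ ∝ e^{±κx} with κ = √(2m(V_b − E))/ℏ = 2.229.
κw = 2.943, sinh(κw) = 9.458.
The exact tunnelling result is T⁻¹ = 1 + V_b² sinh²(κw) / [4E(V_b − E)] = 100.6, so T = 0.00994.

T = 0.00994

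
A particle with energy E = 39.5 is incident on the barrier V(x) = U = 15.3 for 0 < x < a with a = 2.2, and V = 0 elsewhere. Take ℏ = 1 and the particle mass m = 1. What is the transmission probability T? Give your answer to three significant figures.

T = 0.991

E > U: inside the barrier k₂ = √(2m(E − U))/ℏ = 6.957, k₂a = 15.31.
Matching at both interfaces gives T⁻¹ = 1 + U² sin²(k₂a) / [4E(E − U)] = 1.009, hence T = 0.991.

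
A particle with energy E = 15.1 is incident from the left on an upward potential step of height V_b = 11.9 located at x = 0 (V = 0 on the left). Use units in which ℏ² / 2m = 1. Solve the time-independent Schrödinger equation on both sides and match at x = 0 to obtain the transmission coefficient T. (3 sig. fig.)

T = 0.863

The wavenumbers are k₁ = √(2mE)/ℏ = 3.886 on the left and k₂ = √(2m(E − V_b))/ℏ = 1.789 on the right.
Continuity of ψ and ψ′ at the step yields the reflection amplitude r = (k₁ − k₂)/(k₁ + k₂) = 0.3695; thus R = |r|² = 0.1366, T = 0.8634.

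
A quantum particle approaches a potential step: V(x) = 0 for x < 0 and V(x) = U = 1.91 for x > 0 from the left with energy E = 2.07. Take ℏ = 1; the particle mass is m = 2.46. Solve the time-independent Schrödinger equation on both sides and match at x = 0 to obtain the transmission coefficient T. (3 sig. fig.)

On each side the TISE gives plane waves with k = √(2m(E − V))/ℏ: k₁ = √(2·2.46·2.07) = 3.191, k₂ = √(2·2.46·0.16) = 0.8872.
Continuity of ψ and ψ′ at the step yields the reflection amplitude r = (k₁ − k₂)/(k₁ + k₂) = 0.5649; thus R = |r|² = 0.3191, T = 0.6809.

T = 0.681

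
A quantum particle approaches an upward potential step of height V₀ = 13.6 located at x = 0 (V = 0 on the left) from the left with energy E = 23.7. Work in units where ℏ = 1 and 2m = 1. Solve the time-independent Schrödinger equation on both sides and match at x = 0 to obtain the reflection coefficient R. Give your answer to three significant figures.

The wavenumbers are k₁ = √(2mE)/ℏ = 4.868 on the left and k₂ = √(2m(E − V₀))/ℏ = 3.178 on the right.
Matching ψ and ψ′ at x = 0 gives r = (k₁ − k₂)/(k₁ + k₂), so R = r² = 0.04413 and T = 1 − R = 0.9559.

R = 0.0441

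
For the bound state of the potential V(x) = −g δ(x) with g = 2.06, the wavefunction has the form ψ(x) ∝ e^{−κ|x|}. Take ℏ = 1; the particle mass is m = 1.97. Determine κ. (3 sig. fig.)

κ = 4.06

Integrate −(ℏ²/2m)ψ'' − gδ(x)ψ = Eψ from −ε to +ε: the ψ'' term gives ψ'(0⁺) − ψ'(0⁻) and the δ term gives −(2mg/ℏ²)ψ(0).
With ψ ∝ e^{−κ|x|} this yields −2κ = −2mg/ℏ², so κ = mg/ℏ² = 4.058.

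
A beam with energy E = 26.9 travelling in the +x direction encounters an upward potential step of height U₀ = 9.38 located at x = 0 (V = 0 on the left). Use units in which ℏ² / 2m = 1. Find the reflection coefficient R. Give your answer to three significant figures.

The wavenumbers are k₁ = √(2mE)/ℏ = 5.187 on the left and k₂ = √(2m(E − U₀))/ℏ = 4.186 on the right.
Matching ψ and ψ′ at x = 0 gives r = (k₁ − k₂)/(k₁ + k₂), so R = r² = 0.01140 and T = 1 − R = 0.9886.

R = 0.0114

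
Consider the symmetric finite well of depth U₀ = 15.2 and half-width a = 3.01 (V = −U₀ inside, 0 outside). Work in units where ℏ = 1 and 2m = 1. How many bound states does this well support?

N = 8

Define the well-strength parameter z₀ = (a/ℏ)√(2mU₀) = 3.01 × √(2·0.5·15.2) = 11.74.
The even/odd transcendental equations gain one root per π/2 in z₀, giving N = 1 + ⌊2z₀/π⌋ = 1 + ⌊7.471⌋ = 8.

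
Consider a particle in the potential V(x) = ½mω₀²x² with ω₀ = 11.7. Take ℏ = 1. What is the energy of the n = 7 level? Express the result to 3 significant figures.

E = 87.8

Using E_n = (n + ½)ℏω₀: E_7 = 7.5 × 11.7 = 87.75.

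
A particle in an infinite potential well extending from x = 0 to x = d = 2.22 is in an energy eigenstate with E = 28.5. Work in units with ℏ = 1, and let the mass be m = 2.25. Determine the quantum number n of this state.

For an infinite well E_n = n²π²ℏ²/(2md²), so n = (d/πℏ)√(2mE).
n = (2.22/π) × √(2 × 2.25 × 28.5) = 8.003 → n = 8.

n = 8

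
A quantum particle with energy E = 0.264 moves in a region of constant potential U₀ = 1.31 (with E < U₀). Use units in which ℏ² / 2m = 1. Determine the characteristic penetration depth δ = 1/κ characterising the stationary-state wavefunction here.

Since E < U₀ the TISE in this region is ψ'' = κ²ψ with κ = √(2m(U₀ − E))/ℏ.
κ = √(2 × 0.5 × 1.046) = 1.023. The penetration depth is δ = 1/κ = 0.978.

δ = 0.978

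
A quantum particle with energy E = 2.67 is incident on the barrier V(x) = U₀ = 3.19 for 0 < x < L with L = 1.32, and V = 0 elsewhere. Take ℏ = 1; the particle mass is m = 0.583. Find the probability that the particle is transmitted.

E < U₀: inside the barrier ψ ∝ e^{±κx} with κ = √(2m(U₀ − E))/ℏ = 0.7787.
κL = 1.028, sinh(κL) = 1.219.
Matching ψ, ψ′ at both faces gives T = [1 + U₀² sinh²(κL) / (4E(U₀ − E))]⁻¹ = 1/3.721 = 0.269.

T = 0.269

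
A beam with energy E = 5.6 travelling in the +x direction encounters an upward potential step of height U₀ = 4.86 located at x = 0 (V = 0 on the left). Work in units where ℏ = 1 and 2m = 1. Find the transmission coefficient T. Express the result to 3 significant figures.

T = 0.782

On each side the TISE gives plane waves with k = √(2m(E − V))/ℏ: k₁ = √(2·½·5.6) = 2.366, k₂ = √(2·½·0.74) = 0.8602.
Continuity of ψ and ψ′ at the step yields the reflection amplitude r = (k₁ − k₂)/(k₁ + k₂) = 0.4668; thus R = |r|² = 0.2179, T = 0.7821.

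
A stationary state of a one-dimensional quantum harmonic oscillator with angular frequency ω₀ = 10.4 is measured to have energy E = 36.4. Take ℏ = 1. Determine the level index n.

E_n = ℏω₀(n + ½) ⇒ n = E/(ℏω₀) − ½ = 36.4/10.4 − 0.5 = 3.000 → n = 3.

n = 3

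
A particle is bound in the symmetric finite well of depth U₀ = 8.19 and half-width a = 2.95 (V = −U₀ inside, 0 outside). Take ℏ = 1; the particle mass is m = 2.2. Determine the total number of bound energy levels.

N = 12

Define the well-strength parameter z₀ = (a/ℏ)√(2mU₀) = 2.95 × √(2·2.2·8.19) = 17.71.
The even/odd transcendental equations gain one root per π/2 in z₀, giving N = 1 + ⌊2z₀/π⌋ = 1 + ⌊11.27⌋ = 12.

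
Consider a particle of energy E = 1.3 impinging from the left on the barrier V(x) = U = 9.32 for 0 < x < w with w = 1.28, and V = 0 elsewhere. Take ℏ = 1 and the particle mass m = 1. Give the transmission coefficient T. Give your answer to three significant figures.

T = 0.0000677

E < U: inside the barrier ψ ∝ e^{±κx} with κ = √(2m(U − E))/ℏ = 4.005.
κw = 5.126, sinh(κw) = 84.20.
Matching ψ, ψ′ at both faces gives T = [1 + U² sinh²(κw) / (4E(U − E))]⁻¹ = 1/14770 = 0.0000677.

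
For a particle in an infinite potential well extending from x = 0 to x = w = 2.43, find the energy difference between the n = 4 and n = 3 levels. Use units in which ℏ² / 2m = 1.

ΔE = 11.7

E_n = n²π²ℏ²/(2mw²), so ΔE = (4² − 3²) π²ℏ²/(2mw²).
ΔE = 7 × π² / (2 × 0.5 × 2.43²) = 11.70.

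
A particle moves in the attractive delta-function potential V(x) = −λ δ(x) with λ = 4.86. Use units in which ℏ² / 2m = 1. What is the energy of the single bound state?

The bound state is ψ(x) = √κ e^{−κ|x|}. The derivative jump ψ'(0⁺) − ψ'(0⁻) = −(2mλ/ℏ²)ψ(0) fixes κ = mλ/ℏ² = 2.430.
Then E = −ℏ²κ²/(2m) = −mλ²/(2ℏ²) = -5.905.

E = -5.90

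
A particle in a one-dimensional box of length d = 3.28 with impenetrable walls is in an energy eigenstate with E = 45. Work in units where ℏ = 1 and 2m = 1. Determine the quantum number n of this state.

n = 7

From E_n = n²π²ℏ²/(2md²) invert to n = √(2md²E)/(πℏ).
n = (3.28/π) × √(2 × 0.5 × 45) = 7.004 → n = 7.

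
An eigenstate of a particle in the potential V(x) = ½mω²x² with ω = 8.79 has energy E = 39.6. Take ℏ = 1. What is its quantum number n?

n = 4

Invert E_n = (n + ½)ℏω: n = E/ℏω − ½ = 4.005, so n = 4.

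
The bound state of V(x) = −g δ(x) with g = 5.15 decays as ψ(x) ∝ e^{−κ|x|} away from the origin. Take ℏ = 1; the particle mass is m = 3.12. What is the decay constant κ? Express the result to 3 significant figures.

Integrate −(ℏ²/2m)ψ'' − gδ(x)ψ = Eψ from −ε to +ε: the ψ'' term gives ψ'(0⁺) − ψ'(0⁻) and the δ term gives −(2mg/ℏ²)ψ(0).
With ψ ∝ e^{−κ|x|} this yields −2κ = −2mg/ℏ², so κ = mg/ℏ² = 16.07.

κ = 16.1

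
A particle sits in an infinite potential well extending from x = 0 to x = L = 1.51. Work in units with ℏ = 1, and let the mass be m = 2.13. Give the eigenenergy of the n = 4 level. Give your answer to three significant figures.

E = 16.3

Requiring ψ(0) = ψ(L) = 0 quantises k = nπ/L, hence E_n = ℏ²k²/2m = n²π²ℏ²/(2mL²).
E_4 = 4² × π² / (2 × 2.13 × 1.51²) = 16.26.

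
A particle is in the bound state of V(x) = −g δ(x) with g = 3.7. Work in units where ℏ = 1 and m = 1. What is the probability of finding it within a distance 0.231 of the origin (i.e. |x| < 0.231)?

P = 0.819

The normalised bound state is ψ = √κ e^{−κ|x|} with κ = mg/ℏ² = 3.700.
P(|x| < d) = ∫_{−d}^{d} κ e^{−2κ|x|} dx = 1 − e^{−2κd} = 1 − e^{−1.709} = 0.8190.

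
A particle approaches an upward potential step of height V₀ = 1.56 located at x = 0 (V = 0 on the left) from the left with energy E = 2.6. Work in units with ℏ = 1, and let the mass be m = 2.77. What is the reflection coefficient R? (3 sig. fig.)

R = 0.0507

The wavenumbers are k₁ = √(2mE)/ℏ = 3.795 on the left and k₂ = √(2m(E − V₀))/ℏ = 2.400 on the right.
Continuity of ψ and ψ′ at the step yields the reflection amplitude r = (k₁ − k₂)/(k₁ + k₂) = 0.2251; thus R = |r|² = 0.05069, T = 0.9493.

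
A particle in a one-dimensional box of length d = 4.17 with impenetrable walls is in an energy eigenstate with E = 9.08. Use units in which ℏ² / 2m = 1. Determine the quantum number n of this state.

For an infinite well E_n = n²π²ℏ²/(2md²), so n = (d/πℏ)√(2mE).
n = (4.17/π) × √(2 × 0.5 × 9.08) = 4.000 → n = 4.

n = 4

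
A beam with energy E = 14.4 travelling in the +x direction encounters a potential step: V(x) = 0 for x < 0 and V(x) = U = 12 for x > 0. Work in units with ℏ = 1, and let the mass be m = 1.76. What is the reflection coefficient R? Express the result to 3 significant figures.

R = 0.177

The wavenumbers are k₁ = √(2mE)/ℏ = 7.120 on the left and k₂ = √(2m(E − U))/ℏ = 2.907 on the right.
Matching ψ and ψ′ at x = 0 gives r = (k₁ − k₂)/(k₁ + k₂), so R = r² = 0.1766 and T = 1 − R = 0.8234.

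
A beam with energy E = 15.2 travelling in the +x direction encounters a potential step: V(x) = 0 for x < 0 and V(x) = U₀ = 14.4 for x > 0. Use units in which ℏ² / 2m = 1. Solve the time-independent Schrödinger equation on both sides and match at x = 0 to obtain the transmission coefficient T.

The wavenumbers are k₁ = √(2mE)/ℏ = 3.899 on the left and k₂ = √(2m(E − U₀))/ℏ = 0.8944 on the right.
Continuity of ψ and ψ′ at the step yields the reflection amplitude r = (k₁ − k₂)/(k₁ + k₂) = 0.6268; thus R = |r|² = 0.3929, T = 0.6071.

T = 0.607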